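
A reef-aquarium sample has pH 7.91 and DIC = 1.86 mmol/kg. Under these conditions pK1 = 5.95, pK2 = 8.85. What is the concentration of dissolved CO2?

α₀ = 1 / (1 + K1/[H⁺] + K1K2/[H⁺]²) = 1 / (1 + 10^+1.96 + 10^+1.02)
   = 1 / (1 + 91.201 + 10.471) = 1/102.67 = 0.009740
[CO2*] = α₀ × DIC = 0.009740 × 1.86 = 0.0181 mmol/kg = 18.1 μmol/kg

[CO2*] = 18.1 μmol/kg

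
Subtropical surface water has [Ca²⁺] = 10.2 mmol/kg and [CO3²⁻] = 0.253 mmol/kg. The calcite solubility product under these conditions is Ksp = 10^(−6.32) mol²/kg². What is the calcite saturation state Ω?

Ksp = 10^(−6.32) = 4.786×10^-7
Ω = [Ca²⁺][CO3²⁻]/Ksp = (10.2×10^-3)(0.253×10^-3) / 4.786×10^-7 = 5.39

Ω = 5.39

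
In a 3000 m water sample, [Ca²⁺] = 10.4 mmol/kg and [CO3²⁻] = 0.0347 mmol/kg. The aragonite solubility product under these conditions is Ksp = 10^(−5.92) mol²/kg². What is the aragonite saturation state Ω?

Ksp = 10^(−5.92) = 1.202×10^-6
Ω = [Ca²⁺][CO3²⁻]/Ksp = (10.4×10^-3)(0.0347×10^-3) / 1.202×10^-6 = 0.300

Ω = 0.300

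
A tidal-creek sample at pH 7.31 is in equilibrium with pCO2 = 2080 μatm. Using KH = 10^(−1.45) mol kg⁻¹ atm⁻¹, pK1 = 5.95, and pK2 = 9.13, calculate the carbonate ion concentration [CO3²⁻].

[CO2*] = KH · pCO2 = 10^(−1.45) × 2080×10^-6 = 7.380×10^-5 mol/kg
α₀ = 1/(1 + K1/[H⁺] + K1K2/[H⁺]²) = 1/(1 + 10^+1.36 + 10^-0.46) = 0.04123
DIC = [CO2*]/α₀ = 7.380×10^-5 / 0.04123 = 1.790 mmol/kg
[CO3²⁻] = α₂·DIC; α₂ = 0.01430, so [CO3²⁻] = 0.01430 × 1.790 = 0.0256 mmol/kg

[CO3²⁻] = 0.0256 mmol/kg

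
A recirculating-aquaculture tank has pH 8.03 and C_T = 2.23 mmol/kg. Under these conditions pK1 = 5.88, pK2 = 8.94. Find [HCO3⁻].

α₁ = 1 / (1 + [H⁺]/K1 + K2/[H⁺]) = 1 / (1 + 10^-2.15 + 10^-0.91)
   = 1 / (1 + 0.0070795 + 0.12303) = 1/1.1301 = 0.8849
[HCO3⁻] = α₁ × DIC = 0.8849 × 2.23 = 1.97 mmol/kg

[HCO3⁻] = 1.97 mmol/kg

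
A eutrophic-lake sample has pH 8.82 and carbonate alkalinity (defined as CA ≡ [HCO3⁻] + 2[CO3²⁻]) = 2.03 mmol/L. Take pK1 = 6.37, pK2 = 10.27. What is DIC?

CA = [HCO3⁻] + 2[CO3²⁻] = (α₁ + 2α₂)·DIC
At pH 8.82: [H⁺]/K1 = 10^-2.45 = 0.0035481, K2/[H⁺] = 10^-1.45 = 0.035481
α₁ = 1/(1 + 0.0035481 + 0.035481) = 1/1.0390 = 0.9624; α₂ = α₁·K2/[H⁺] = 0.03415
α₁ + 2α₂ = 1.0307
DIC = CA / (α₁ + 2α₂) = 2.03 / 1.0307 = 1.97 mmol/L

DIC = 1.97 mmol/L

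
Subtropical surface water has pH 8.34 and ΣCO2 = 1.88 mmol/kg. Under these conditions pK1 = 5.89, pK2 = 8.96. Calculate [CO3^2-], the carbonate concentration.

α₂ = 1 / (1 + [H⁺]/K2 + [H⁺]²/(K1K2)) = 1 / (1 + 10^+0.62 + 10^-1.83)
   = 1 / (1 + 4.1687 + 0.014791) = 1/5.1835 = 0.1929
[CO3²⁻] = α₂ × DIC = 0.1929 × 1.88 = 0.363 mmol/kg

[CO3²⁻] = 0.363 mmol/kg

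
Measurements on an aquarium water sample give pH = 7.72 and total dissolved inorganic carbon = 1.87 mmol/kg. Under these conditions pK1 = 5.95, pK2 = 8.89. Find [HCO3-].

[HCO3⁻] = 1.72 mmol/kg

α₁ = 1 / (1 + [H⁺]/K1 + K2/[H⁺]) = 1 / (1 + 10^-1.77 + 10^-1.17)
   = 1 / (1 + 0.016982 + 0.067608) = 1/1.0846 = 0.9220
[HCO3⁻] = α₁ × DIC = 0.9220 × 1.87 = 1.72 mmol/kg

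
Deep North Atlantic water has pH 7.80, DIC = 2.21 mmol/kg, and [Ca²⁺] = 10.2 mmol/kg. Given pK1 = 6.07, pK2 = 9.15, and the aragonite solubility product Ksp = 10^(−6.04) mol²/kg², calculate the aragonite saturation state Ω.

α₂ = 1 / (1 + [H⁺]/K2 + [H⁺]²/(K1K2)) = 1 / (1 + 10^+1.35 + 10^-0.38)
   = 1 / (1 + 22.387 + 0.41687) = 1/23.804 = 0.04201
[CO3²⁻] = α₂ × DIC = 0.04201 × 2.21 = 0.09284 mmol/kg
Ksp = 10^(−6.04) = 9.120×10^-7
Ω = [Ca²⁺][CO3²⁻]/Ksp = (10.2×10^-3)(9.284×10^-5) / 9.120×10^-7 = 1.04

Ω = 1.04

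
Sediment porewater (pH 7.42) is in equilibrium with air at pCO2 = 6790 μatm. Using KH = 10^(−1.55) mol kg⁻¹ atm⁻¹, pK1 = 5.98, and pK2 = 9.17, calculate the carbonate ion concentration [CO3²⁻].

[CO2*] = KH · pCO2 = 10^(−1.55) × 6790×10^-6 = 1.914×10^-4 mol/kg
α₀ = 1/(1 + K1/[H⁺] + K1K2/[H⁺]²) = 1/(1 + 10^+1.44 + 10^-0.31) = 0.03444
DIC = [CO2*]/α₀ = 1.914×10^-4 / 0.03444 = 5.556 mmol/kg
[CO3²⁻] = α₂·DIC; α₂ = 0.01687, so [CO3²⁻] = 0.01687 × 5.556 = 0.0937 mmol/kg

[CO3²⁻] = 0.0937 mmol/kg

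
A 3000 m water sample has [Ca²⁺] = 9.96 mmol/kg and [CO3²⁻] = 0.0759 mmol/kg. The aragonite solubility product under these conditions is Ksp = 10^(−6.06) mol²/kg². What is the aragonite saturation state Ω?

Ksp = 10^(−6.06) = 8.710×10^-7
Ω = [Ca²⁺][CO3²⁻]/Ksp = (9.96×10^-3)(0.0759×10^-3) / 8.710×10^-7 = 0.868

Ω = 0.868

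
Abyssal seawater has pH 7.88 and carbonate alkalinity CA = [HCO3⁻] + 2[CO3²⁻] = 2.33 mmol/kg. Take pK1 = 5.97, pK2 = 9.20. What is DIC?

DIC = 2.25 mmol/kg

CA = [HCO3⁻] + 2[CO3²⁻] = (α₁ + 2α₂)·DIC
At pH 7.88: [H⁺]/K1 = 10^-1.91 = 0.012303, K2/[H⁺] = 10^-1.32 = 0.047863
α₁ = 1/(1 + 0.012303 + 0.047863) = 1/1.0602 = 0.9432; α₂ = α₁·K2/[H⁺] = 0.04515
α₁ + 2α₂ = 1.0335
DIC = CA / (α₁ + 2α₂) = 2.33 / 1.0335 = 2.25 mmol/kg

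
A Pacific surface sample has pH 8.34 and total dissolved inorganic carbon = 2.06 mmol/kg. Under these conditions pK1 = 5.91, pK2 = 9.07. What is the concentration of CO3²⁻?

α₂ = 1 / (1 + [H⁺]/K2 + [H⁺]²/(K1K2)) = 1 / (1 + 10^+0.73 + 10^-1.70)
   = 1 / (1 + 5.3703 + 0.019953) = 1/6.3903 = 0.1565
[CO3²⁻] = α₂ × DIC = 0.1565 × 2.06 = 0.322 mmol/kg

[CO3²⁻] = 0.322 mmol/kg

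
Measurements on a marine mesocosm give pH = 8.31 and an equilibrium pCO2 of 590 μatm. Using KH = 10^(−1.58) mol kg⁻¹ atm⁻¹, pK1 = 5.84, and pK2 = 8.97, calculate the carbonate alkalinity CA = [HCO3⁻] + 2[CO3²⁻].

CA = 6.58 mmol/kg

[CO2*] = KH · pCO2 = 10^(−1.58) × 590×10^-6 = 1.552×10^-5 mol/kg
α₀ = 1/(1 + K1/[H⁺] + K1K2/[H⁺]²) = 1/(1 + 10^+2.47 + 10^+1.81) = 0.002772
DIC = [CO2*]/α₀ = 1.552×10^-5 / 0.002772 = 5.597 mmol/kg
CA = (α₁ + 2α₂)·DIC = (0.8182 + 2×0.1790) × 5.597 = 6.58 mmol/kg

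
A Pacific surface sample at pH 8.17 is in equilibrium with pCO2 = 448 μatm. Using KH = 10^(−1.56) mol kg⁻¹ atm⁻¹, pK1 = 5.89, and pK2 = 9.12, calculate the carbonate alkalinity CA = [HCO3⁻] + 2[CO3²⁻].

[CO2*] = KH · pCO2 = 10^(−1.56) × 448×10^-6 = 1.234×10^-5 mol/kg
α₀ = 1/(1 + K1/[H⁺] + K1K2/[H⁺]²) = 1/(1 + 10^+2.28 + 10^+1.33) = 0.004696
DIC = [CO2*]/α₀ = 1.234×10^-5 / 0.004696 = 2.627 mmol/kg
CA = (α₁ + 2α₂)·DIC = (0.8949 + 2×0.1004) × 2.627 = 2.88 mmol/kg

CA = 2.88 mmol/kg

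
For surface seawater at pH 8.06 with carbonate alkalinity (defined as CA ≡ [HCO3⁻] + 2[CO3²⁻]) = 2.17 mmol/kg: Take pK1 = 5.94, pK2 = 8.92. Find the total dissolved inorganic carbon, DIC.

DIC = 1.95 mmol/kg

CA = [HCO3⁻] + 2[CO3²⁻] = (α₁ + 2α₂)·DIC
At pH 8.06: [H⁺]/K1 = 10^-2.12 = 0.0075858, K2/[H⁺] = 10^-0.86 = 0.13804
α₁ = 1/(1 + 0.0075858 + 0.13804) = 1/1.1456 = 0.8729; α₂ = α₁·K2/[H⁺] = 0.1205
α₁ + 2α₂ = 1.1139
DIC = CA / (α₁ + 2α₂) = 2.17 / 1.1139 = 1.95 mmol/kg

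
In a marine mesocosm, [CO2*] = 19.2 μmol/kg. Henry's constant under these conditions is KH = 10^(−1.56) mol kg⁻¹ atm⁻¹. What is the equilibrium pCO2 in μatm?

pCO2 = 697 μatm

KH = 10^(−1.56) = 2.754×10^-2 mol kg⁻¹ atm⁻¹
pCO2 = [CO2*]/KH = 19.2×10^-6 / 2.754×10^-2 = 6.97×10^-4 atm = 697 μatm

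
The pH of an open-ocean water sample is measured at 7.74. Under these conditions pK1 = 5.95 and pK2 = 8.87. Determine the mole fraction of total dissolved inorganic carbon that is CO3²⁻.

α₂ = 0.0680

α₂ = 1 / (1 + [H⁺]/K2 + [H⁺]²/(K1K2)) = 1 / (1 + 10^+1.13 + 10^-0.66)
   = 1 / (1 + 13.490 + 0.21878) = 1/14.708 = 0.06799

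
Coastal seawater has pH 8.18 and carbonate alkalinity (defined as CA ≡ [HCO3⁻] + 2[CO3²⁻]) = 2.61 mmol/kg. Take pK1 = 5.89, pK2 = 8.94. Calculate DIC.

CA = [HCO3⁻] + 2[CO3²⁻] = (α₁ + 2α₂)·DIC
At pH 8.18: [H⁺]/K1 = 10^-2.29 = 0.0051286, K2/[H⁺] = 10^-0.76 = 0.17378
α₁ = 1/(1 + 0.0051286 + 0.17378) = 1/1.1789 = 0.8482; α₂ = α₁·K2/[H⁺] = 0.1474
α₁ + 2α₂ = 1.1431
DIC = CA / (α₁ + 2α₂) = 2.61 / 1.1431 = 2.28 mmol/kg

DIC = 2.28 mmol/kg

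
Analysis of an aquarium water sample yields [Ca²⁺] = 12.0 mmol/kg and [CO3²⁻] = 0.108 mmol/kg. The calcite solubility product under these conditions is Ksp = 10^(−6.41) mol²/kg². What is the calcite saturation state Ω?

Ω = 3.33

Ksp = 10^(−6.41) = 3.890×10^-7
Ω = [Ca²⁺][CO3²⁻]/Ksp = (12.0×10^-3)(0.108×10^-3) / 3.890×10^-7 = 3.33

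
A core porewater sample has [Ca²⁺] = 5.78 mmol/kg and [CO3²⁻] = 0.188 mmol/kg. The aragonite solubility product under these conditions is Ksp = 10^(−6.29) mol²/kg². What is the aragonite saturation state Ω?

Ksp = 10^(−6.29) = 5.129×10^-7
Ω = [Ca²⁺][CO3²⁻]/Ksp = (5.78×10^-3)(0.188×10^-3) / 5.129×10^-7 = 2.12

Ω = 2.12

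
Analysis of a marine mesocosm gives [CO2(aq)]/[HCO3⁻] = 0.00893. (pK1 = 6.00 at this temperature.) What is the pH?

From K1 = [H⁺][HCO3⁻]/[CO2(aq)]:  pH = pK1 − log₁₀([CO2(aq)]/[HCO3⁻])
log₁₀(0.00893) = -2.049
pH = 6.00 − (-2.049) = 8.05

pH = 8.05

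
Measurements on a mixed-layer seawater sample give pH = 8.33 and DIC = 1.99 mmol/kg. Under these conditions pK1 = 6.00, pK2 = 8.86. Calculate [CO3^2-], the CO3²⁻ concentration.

[CO3²⁻] = 0.452 mmol/kg

α₂ = 1 / (1 + [H⁺]/K2 + [H⁺]²/(K1K2)) = 1 / (1 + 10^+0.53 + 10^-1.80)
   = 1 / (1 + 3.3884 + 0.015849) = 1/4.4043 = 0.2271
[CO3²⁻] = α₂ × DIC = 0.2271 × 1.99 = 0.452 mmol/kg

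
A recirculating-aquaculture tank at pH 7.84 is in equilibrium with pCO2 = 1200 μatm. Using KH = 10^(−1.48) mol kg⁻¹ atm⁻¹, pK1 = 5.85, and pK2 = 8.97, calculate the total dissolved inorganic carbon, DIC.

[CO2*] = KH · pCO2 = 10^(−1.48) × 1200×10^-6 = 3.974×10^-5 mol/kg
α₀ = 1/(1 + K1/[H⁺] + K1K2/[H⁺]²) = 1/(1 + 10^+1.99 + 10^+0.86) = 0.009437
DIC = [CO2*]/α₀ = 3.974×10^-5 / 0.009437 = 4.21 mmol/kg

DIC = 4.21 mmol/kg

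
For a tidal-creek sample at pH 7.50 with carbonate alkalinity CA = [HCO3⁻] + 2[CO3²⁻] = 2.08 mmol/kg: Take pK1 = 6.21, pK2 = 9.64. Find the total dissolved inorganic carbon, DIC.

DIC = 2.17 mmol/kg

CA = [HCO3⁻] + 2[CO3²⁻] = (α₁ + 2α₂)·DIC
At pH 7.50: [H⁺]/K1 = 10^-1.29 = 0.051286, K2/[H⁺] = 10^-2.14 = 0.0072444
α₁ = 1/(1 + 0.051286 + 0.0072444) = 1/1.0585 = 0.9447; α₂ = α₁·K2/[H⁺] = 0.006844
α₁ + 2α₂ = 0.9584
DIC = CA / (α₁ + 2α₂) = 2.08 / 0.9584 = 2.17 mmol/kg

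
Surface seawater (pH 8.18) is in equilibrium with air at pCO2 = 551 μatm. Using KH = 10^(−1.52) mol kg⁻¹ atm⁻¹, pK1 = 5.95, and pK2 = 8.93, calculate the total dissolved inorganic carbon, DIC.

DIC = 3.35 mmol/kg

[CO2*] = KH · pCO2 = 10^(−1.52) × 551×10^-6 = 1.664×10^-5 mol/kg
α₀ = 1/(1 + K1/[H⁺] + K1K2/[H⁺]²) = 1/(1 + 10^+2.23 + 10^+1.48) = 0.004975
DIC = [CO2*]/α₀ = 1.664×10^-5 / 0.004975 = 3.35 mmol/kg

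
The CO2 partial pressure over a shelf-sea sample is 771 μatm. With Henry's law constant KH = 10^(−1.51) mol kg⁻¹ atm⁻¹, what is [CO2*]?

KH = 10^(−1.51) = 3.090×10^-2 mol kg⁻¹ atm⁻¹
[CO2*] = KH · pCO2 = 3.090×10^-2 × 771×10^-6 atm = 2.38×10^-5 mol/kg

[CO2*] = 23.8 μmol/kg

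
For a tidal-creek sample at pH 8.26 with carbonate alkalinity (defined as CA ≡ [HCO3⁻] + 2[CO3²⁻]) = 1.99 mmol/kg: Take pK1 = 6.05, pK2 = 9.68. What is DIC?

DIC = 1.93 mmol/kg

CA = [HCO3⁻] + 2[CO3²⁻] = (α₁ + 2α₂)·DIC
At pH 8.26: [H⁺]/K1 = 10^-2.21 = 0.0061660, K2/[H⁺] = 10^-1.42 = 0.038019
α₁ = 1/(1 + 0.0061660 + 0.038019) = 1/1.0442 = 0.9577; α₂ = α₁·K2/[H⁺] = 0.03641
α₁ + 2α₂ = 1.0305
DIC = CA / (α₁ + 2α₂) = 1.99 / 1.0305 = 1.93 mmol/kg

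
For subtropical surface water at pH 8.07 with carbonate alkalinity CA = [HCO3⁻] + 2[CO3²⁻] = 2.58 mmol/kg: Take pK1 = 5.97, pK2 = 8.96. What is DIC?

DIC = 2.33 mmol/kg

CA = [HCO3⁻] + 2[CO3²⁻] = (α₁ + 2α₂)·DIC
At pH 8.07: [H⁺]/K1 = 10^-2.10 = 0.0079433, K2/[H⁺] = 10^-0.89 = 0.12882
α₁ = 1/(1 + 0.0079433 + 0.12882) = 1/1.1368 = 0.8797; α₂ = α₁·K2/[H⁺] = 0.1133
α₁ + 2α₂ = 1.1063
DIC = CA / (α₁ + 2α₂) = 2.58 / 1.1063 = 2.33 mmol/kg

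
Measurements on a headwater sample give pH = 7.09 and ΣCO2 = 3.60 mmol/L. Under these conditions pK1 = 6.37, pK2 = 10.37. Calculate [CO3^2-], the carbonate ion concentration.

α₂ = 1 / (1 + [H⁺]/K2 + [H⁺]²/(K1K2)) = 1 / (1 + 10^+3.28 + 10^+2.56)
   = 1 / (1 + 1905.5 + 363.08) = 1/2269.5 = 0.0004406
[CO3²⁻] = α₂ × DIC = 0.0004406 × 3.60 = 0.00159 mmol/L = 1.59 μmol/L

[CO3²⁻] = 1.59 μmol/L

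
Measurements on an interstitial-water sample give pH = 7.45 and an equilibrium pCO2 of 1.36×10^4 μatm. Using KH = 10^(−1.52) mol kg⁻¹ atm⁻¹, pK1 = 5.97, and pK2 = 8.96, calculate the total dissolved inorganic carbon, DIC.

[CO2*] = KH · pCO2 = 10^(−1.52) × 1.36×10^4×10^-6 = 4.107×10^-4 mol/kg
α₀ = 1/(1 + K1/[H⁺] + K1K2/[H⁺]²) = 1/(1 + 10^+1.48 + 10^-0.03) = 0.03112
DIC = [CO2*]/α₀ = 4.107×10^-4 / 0.03112 = 13.2 mmol/kg

DIC = 13.2 mmol/kg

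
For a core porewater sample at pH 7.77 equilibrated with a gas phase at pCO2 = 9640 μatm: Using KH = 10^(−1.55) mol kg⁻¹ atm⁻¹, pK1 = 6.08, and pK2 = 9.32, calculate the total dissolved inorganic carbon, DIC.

DIC = 14.0 mmol/kg

[CO2*] = KH · pCO2 = 10^(−1.55) × 9640×10^-6 = 2.717×10^-4 mol/kg
α₀ = 1/(1 + K1/[H⁺] + K1K2/[H⁺]²) = 1/(1 + 10^+1.69 + 10^+0.14) = 0.01947
DIC = [CO2*]/α₀ = 2.717×10^-4 / 0.01947 = 14.0 mmol/kg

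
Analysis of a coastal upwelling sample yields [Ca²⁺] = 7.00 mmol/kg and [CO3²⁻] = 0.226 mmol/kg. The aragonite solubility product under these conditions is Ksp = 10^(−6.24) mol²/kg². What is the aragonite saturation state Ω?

Ksp = 10^(−6.24) = 5.754×10^-7
Ω = [Ca²⁺][CO3²⁻]/Ksp = (7.00×10^-3)(0.226×10^-3) / 5.754×10^-7 = 2.75

Ω = 2.75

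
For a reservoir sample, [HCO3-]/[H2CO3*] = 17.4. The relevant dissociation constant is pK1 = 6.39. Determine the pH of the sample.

pH = 7.63

From K1 = [H⁺][HCO3-]/[H2CO3*]:  pH = pK1 + log₁₀([HCO3-]/[H2CO3*])
log₁₀(17.4) = +1.241
pH = 6.39 + (+1.241) = 7.63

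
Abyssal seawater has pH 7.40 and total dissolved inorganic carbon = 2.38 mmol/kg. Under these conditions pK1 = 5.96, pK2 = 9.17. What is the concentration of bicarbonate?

α₁ = 1 / (1 + [H⁺]/K1 + K2/[H⁺]) = 1 / (1 + 10^-1.44 + 10^-1.77)
   = 1 / (1 + 0.036308 + 0.016982) = 1/1.0533 = 0.9494
[HCO3⁻] = α₁ × DIC = 0.9494 × 2.38 = 2.26 mmol/kg

[HCO3⁻] = 2.26 mmol/kg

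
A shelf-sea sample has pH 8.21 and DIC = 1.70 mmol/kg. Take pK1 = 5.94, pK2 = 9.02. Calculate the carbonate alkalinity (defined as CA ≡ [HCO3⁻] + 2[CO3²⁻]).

CA = 1.92 mmol/kg

CA = [HCO3⁻] + 2[CO3²⁻] = (α₁ + 2α₂)·DIC
At pH 8.21: [H⁺]/K1 = 10^-2.27 = 0.0053703, K2/[H⁺] = 10^-0.81 = 0.15488
α₁ = 1/(1 + 0.0053703 + 0.15488) = 1/1.1603 = 0.8619; α₂ = α₁·K2/[H⁺] = 0.1335
α₁ + 2α₂ = 1.1289
CA = 1.1289 × 1.70 = 1.92 mmol/kg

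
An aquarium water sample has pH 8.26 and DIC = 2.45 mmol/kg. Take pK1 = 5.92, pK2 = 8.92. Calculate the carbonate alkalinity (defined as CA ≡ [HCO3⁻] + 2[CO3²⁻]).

CA = 2.88 mmol/kg

CA = [HCO3⁻] + 2[CO3²⁻] = (α₁ + 2α₂)·DIC
At pH 8.26: [H⁺]/K1 = 10^-2.34 = 0.0045709, K2/[H⁺] = 10^-0.66 = 0.21878
α₁ = 1/(1 + 0.0045709 + 0.21878) = 1/1.2233 = 0.8174; α₂ = α₁·K2/[H⁺] = 0.1788
α₁ + 2α₂ = 1.1751
CA = 1.1751 × 2.45 = 2.88 mmol/kg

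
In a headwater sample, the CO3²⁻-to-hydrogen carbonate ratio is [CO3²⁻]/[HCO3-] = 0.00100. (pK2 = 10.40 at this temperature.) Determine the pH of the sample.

pH = 7.40

From K2 = [H⁺][CO3²⁻]/[HCO3-]:  pH = pK2 + log₁₀([CO3²⁻]/[HCO3-])
log₁₀(0.00100) = -3.000
pH = 10.40 + (-3.000) = 7.40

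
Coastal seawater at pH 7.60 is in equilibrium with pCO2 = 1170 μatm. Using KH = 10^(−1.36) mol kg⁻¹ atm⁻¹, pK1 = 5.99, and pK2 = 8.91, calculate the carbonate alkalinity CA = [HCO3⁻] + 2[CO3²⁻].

CA = 2.28 mmol/kg

[CO2*] = KH · pCO2 = 10^(−1.36) × 1170×10^-6 = 5.107×10^-5 mol/kg
α₀ = 1/(1 + K1/[H⁺] + K1K2/[H⁺]²) = 1/(1 + 10^+1.61 + 10^+0.30) = 0.02287
DIC = [CO2*]/α₀ = 5.107×10^-5 / 0.02287 = 2.234 mmol/kg
CA = (α₁ + 2α₂)·DIC = (0.9315 + 2×0.04562) × 2.234 = 2.28 mmol/kg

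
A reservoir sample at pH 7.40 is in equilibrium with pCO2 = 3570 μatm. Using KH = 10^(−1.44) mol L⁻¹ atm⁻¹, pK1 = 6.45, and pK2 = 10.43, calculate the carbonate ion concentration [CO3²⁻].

[CO3²⁻] = 1.08 μmol/L

[CO2*] = KH · pCO2 = 10^(−1.44) × 3570×10^-6 = 1.296×10^-4 mol/L
α₀ = 1/(1 + K1/[H⁺] + K1K2/[H⁺]²) = 1/(1 + 10^+0.95 + 10^-2.08) = 0.1008
DIC = [CO2*]/α₀ = 1.296×10^-4 / 0.1008 = 1.286 mmol/L
[CO3²⁻] = α₂·DIC; α₂ = 0.0008384, so [CO3²⁻] = 0.0008384 × 1.286 = 0.00108 mmol/L = 1.08 μmol/L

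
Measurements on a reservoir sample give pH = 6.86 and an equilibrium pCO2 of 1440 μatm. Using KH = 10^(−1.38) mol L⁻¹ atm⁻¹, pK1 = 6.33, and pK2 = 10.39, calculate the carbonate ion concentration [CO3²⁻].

[CO2*] = KH · pCO2 = 10^(−1.38) × 1440×10^-6 = 6.003×10^-5 mol/L
α₀ = 1/(1 + K1/[H⁺] + K1K2/[H⁺]²) = 1/(1 + 10^+0.53 + 10^-3.00) = 0.2278
DIC = [CO2*]/α₀ = 6.003×10^-5 / 0.2278 = 0.2635 mmol/L
[CO3²⁻] = α₂·DIC; α₂ = 0.0002278, so [CO3²⁻] = 0.0002278 × 0.2635 = 6.00×10^-5 mmol/L = 0.0600 μmol/L

[CO3²⁻] = 0.0600 μmol/L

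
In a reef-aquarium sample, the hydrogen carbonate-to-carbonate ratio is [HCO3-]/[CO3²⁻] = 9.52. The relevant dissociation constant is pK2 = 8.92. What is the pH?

pH = 7.94

From K2 = [H⁺][CO3²⁻]/[HCO3-]:  pH = pK2 − log₁₀([HCO3-]/[CO3²⁻])
log₁₀(9.52) = +0.979
pH = 8.92 − (+0.979) = 7.94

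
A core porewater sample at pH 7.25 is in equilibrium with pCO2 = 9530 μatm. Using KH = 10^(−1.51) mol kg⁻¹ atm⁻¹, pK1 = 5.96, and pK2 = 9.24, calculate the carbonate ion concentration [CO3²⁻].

[CO2*] = KH · pCO2 = 10^(−1.51) × 9530×10^-6 = 2.945×10^-4 mol/kg
α₀ = 1/(1 + K1/[H⁺] + K1K2/[H⁺]²) = 1/(1 + 10^+1.29 + 10^-0.70) = 0.04831
DIC = [CO2*]/α₀ = 2.945×10^-4 / 0.04831 = 6.096 mmol/kg
[CO3²⁻] = α₂·DIC; α₂ = 0.009640, so [CO3²⁻] = 0.009640 × 6.096 = 0.0588 mmol/kg

[CO3²⁻] = 0.0588 mmol/kg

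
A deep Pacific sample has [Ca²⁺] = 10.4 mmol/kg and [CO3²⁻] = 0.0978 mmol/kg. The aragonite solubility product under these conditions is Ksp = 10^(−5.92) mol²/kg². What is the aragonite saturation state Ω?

Ksp = 10^(−5.92) = 1.202×10^-6
Ω = [Ca²⁺][CO3²⁻]/Ksp = (10.4×10^-3)(0.0978×10^-3) / 1.202×10^-6 = 0.846

Ω = 0.846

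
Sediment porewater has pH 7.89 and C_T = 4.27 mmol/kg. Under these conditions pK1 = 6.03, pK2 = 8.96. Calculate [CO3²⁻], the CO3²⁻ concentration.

[CO3²⁻] = 0.331 mmol/kg

α₂ = 1 / (1 + [H⁺]/K2 + [H⁺]²/(K1K2)) = 1 / (1 + 10^+1.07 + 10^-0.79)
   = 1 / (1 + 11.749 + 0.16218) = 1/12.911 = 0.07745
[CO3²⁻] = α₂ × DIC = 0.07745 × 4.27 = 0.331 mmol/kg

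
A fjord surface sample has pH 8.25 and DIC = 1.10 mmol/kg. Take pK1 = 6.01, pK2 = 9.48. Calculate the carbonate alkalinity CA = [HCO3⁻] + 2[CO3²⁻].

CA = [HCO3⁻] + 2[CO3²⁻] = (α₁ + 2α₂)·DIC
At pH 8.25: [H⁺]/K1 = 10^-2.24 = 0.0057544, K2/[H⁺] = 10^-1.23 = 0.058884
α₁ = 1/(1 + 0.0057544 + 0.058884) = 1/1.0646 = 0.9393; α₂ = α₁·K2/[H⁺] = 0.05531
α₁ + 2α₂ = 1.0499
CA = 1.0499 × 1.10 = 1.15 mmol/kg

CA = 1.15 mmol/kg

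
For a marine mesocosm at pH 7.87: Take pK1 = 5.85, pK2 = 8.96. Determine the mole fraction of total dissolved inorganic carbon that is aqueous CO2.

α₀ = 1 / (1 + K1/[H⁺] + K1K2/[H⁺]²) = 1 / (1 + 10^+2.02 + 10^+0.93)
   = 1 / (1 + 104.71 + 8.5114) = 1/114.22 = 0.008755

α₀ = 0.00875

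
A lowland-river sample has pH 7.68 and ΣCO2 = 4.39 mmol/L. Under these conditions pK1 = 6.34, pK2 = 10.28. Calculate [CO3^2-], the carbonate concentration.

α₂ = 1 / (1 + [H⁺]/K2 + [H⁺]²/(K1K2)) = 1 / (1 + 10^+2.60 + 10^+1.26)
   = 1 / (1 + 398.11 + 18.197) = 1/417.30 = 0.002396
[CO3²⁻] = α₂ × DIC = 0.002396 × 4.39 = 0.0105 mmol/L = 10.5 μmol/L

[CO3²⁻] = 10.5 μmol/L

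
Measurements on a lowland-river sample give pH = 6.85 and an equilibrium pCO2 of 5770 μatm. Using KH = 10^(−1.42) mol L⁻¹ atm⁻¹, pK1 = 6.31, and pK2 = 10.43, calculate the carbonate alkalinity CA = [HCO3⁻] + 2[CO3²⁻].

[CO2*] = KH · pCO2 = 10^(−1.42) × 5770×10^-6 = 2.194×10^-4 mol/L
α₀ = 1/(1 + K1/[H⁺] + K1K2/[H⁺]²) = 1/(1 + 10^+0.54 + 10^-3.04) = 0.2238
DIC = [CO2*]/α₀ = 2.194×10^-4 / 0.2238 = 0.9802 mmol/L
CA = (α₁ + 2α₂)·DIC = (0.7760 + 2×0.0002041) × 0.9802 = 0.761 mmol/L

CA = 0.761 mmol/L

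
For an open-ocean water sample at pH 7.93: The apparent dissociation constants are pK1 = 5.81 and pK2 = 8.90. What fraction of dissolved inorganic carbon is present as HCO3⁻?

α₁ = 0.897

α₁ = 1 / (1 + [H⁺]/K1 + K2/[H⁺]) = 1 / (1 + 10^-2.12 + 10^-0.97)
   = 1 / (1 + 0.0075858 + 0.10715) = 1/1.1147 = 0.8971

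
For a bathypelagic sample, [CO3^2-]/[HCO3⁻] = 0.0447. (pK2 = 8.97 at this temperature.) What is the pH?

pH = 7.62

From K2 = [H⁺][CO3^2-]/[HCO3⁻]:  pH = pK2 + log₁₀([CO3^2-]/[HCO3⁻])
log₁₀(0.0447) = -1.350
pH = 8.97 + (-1.350) = 7.62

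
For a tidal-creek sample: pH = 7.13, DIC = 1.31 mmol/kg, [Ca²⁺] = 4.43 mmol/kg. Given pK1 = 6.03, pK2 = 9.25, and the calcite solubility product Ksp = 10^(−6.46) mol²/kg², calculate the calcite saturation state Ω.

α₂ = 1 / (1 + [H⁺]/K2 + [H⁺]²/(K1K2)) = 1 / (1 + 10^+2.12 + 10^+1.02)
   = 1 / (1 + 131.83 + 10.471) = 1/143.30 = 0.006979
[CO3²⁻] = α₂ × DIC = 0.006979 × 1.31 = 0.009142 mmol/kg = 9.142 μmol/kg
Ksp = 10^(−6.46) = 3.467×10^-7
Ω = [Ca²⁺][CO3²⁻]/Ksp = (4.43×10^-3)(9.142×10^-6) / 3.467×10^-7 = 0.117

Ω = 0.117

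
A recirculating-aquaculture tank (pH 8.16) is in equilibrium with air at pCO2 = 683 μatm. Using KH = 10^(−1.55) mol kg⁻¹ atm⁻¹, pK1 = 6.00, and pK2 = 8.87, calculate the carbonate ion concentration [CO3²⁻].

[CO2*] = KH · pCO2 = 10^(−1.55) × 683×10^-6 = 1.925×10^-5 mol/kg
α₀ = 1/(1 + K1/[H⁺] + K1K2/[H⁺]²) = 1/(1 + 10^+2.16 + 10^+1.45) = 0.005756
DIC = [CO2*]/α₀ = 1.925×10^-5 / 0.005756 = 3.344 mmol/kg
[CO3²⁻] = α₂·DIC; α₂ = 0.1622, so [CO3²⁻] = 0.1622 × 3.344 = 0.543 mmol/kg

[CO3²⁻] = 0.543 mmol/kg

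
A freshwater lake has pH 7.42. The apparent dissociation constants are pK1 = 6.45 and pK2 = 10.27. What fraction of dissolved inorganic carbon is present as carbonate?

α₂ = 1 / (1 + [H⁺]/K2 + [H⁺]²/(K1K2)) = 1 / (1 + 10^+2.85 + 10^+1.88)
   = 1 / (1 + 707.95 + 75.858) = 1/784.80 = 0.001274

α₂ = 0.00127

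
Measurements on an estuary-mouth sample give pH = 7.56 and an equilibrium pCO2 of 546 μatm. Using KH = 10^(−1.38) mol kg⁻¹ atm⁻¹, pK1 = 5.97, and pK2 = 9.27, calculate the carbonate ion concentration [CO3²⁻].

[CO2*] = KH · pCO2 = 10^(−1.38) × 546×10^-6 = 2.276×10^-5 mol/kg
α₀ = 1/(1 + K1/[H⁺] + K1K2/[H⁺]²) = 1/(1 + 10^+1.59 + 10^-0.12) = 0.02459
DIC = [CO2*]/α₀ = 2.276×10^-5 / 0.02459 = 0.9255 mmol/kg
[CO3²⁻] = α₂·DIC; α₂ = 0.01866, so [CO3²⁻] = 0.01866 × 0.9255 = 0.0173 mmol/kg = 17.3 μmol/kg

[CO3²⁻] = 17.3 μmol/kg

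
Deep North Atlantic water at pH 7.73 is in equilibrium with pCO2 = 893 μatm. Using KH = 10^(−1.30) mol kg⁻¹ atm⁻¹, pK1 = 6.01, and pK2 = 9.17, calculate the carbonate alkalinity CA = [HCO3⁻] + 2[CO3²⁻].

[CO2*] = KH · pCO2 = 10^(−1.30) × 893×10^-6 = 4.476×10^-5 mol/kg
α₀ = 1/(1 + K1/[H⁺] + K1K2/[H⁺]²) = 1/(1 + 10^+1.72 + 10^+0.28) = 0.01806
DIC = [CO2*]/α₀ = 4.476×10^-5 / 0.01806 = 2.479 mmol/kg
CA = (α₁ + 2α₂)·DIC = (0.9475 + 2×0.03440) × 2.479 = 2.52 mmol/kg

CA = 2.52 mmol/kg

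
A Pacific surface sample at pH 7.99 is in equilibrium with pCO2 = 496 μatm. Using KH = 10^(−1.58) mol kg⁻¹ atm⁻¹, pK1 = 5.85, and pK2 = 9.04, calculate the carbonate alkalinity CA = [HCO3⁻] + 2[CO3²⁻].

CA = 2.12 mmol/kg

[CO2*] = KH · pCO2 = 10^(−1.58) × 496×10^-6 = 1.305×10^-5 mol/kg
α₀ = 1/(1 + K1/[H⁺] + K1K2/[H⁺]²) = 1/(1 + 10^+2.14 + 10^+1.09) = 0.006608
DIC = [CO2*]/α₀ = 1.305×10^-5 / 0.006608 = 1.974 mmol/kg
CA = (α₁ + 2α₂)·DIC = (0.9121 + 2×0.08129) × 1.974 = 2.12 mmol/kg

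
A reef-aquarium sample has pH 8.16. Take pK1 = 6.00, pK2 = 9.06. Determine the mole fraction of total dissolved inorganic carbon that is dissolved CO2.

α₀ = 0.00611

α₀ = 1 / (1 + K1/[H⁺] + K1K2/[H⁺]²) = 1 / (1 + 10^+2.16 + 10^+1.26)
   = 1 / (1 + 144.54 + 18.197) = 1/163.74 = 0.006107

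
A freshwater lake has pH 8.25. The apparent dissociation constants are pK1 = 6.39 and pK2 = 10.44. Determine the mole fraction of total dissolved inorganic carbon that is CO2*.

α₀ = 1 / (1 + K1/[H⁺] + K1K2/[H⁺]²) = 1 / (1 + 10^+1.86 + 10^-0.33)
   = 1 / (1 + 72.444 + 0.46774) = 1/73.911 = 0.01353

α₀ = 0.0135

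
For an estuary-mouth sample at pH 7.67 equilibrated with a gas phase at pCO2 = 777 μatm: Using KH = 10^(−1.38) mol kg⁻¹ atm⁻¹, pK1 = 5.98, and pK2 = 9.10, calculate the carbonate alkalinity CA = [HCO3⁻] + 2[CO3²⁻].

[CO2*] = KH · pCO2 = 10^(−1.38) × 777×10^-6 = 3.239×10^-5 mol/kg
α₀ = 1/(1 + K1/[H⁺] + K1K2/[H⁺]²) = 1/(1 + 10^+1.69 + 10^+0.26) = 0.01931
DIC = [CO2*]/α₀ = 3.239×10^-5 / 0.01931 = 1.678 mmol/kg
CA = (α₁ + 2α₂)·DIC = (0.9456 + 2×0.03513) × 1.678 = 1.70 mmol/kg

CA = 1.70 mmol/kg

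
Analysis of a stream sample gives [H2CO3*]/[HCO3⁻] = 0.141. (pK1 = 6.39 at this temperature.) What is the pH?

From K1 = [H⁺][HCO3⁻]/[H2CO3*]:  pH = pK1 − log₁₀([H2CO3*]/[HCO3⁻])
log₁₀(0.141) = -0.851
pH = 6.39 − (-0.851) = 7.24

pH = 7.24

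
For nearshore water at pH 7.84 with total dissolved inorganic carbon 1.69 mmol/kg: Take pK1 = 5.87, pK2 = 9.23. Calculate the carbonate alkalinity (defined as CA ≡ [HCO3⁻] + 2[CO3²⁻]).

CA = [HCO3⁻] + 2[CO3²⁻] = (α₁ + 2α₂)·DIC
At pH 7.84: [H⁺]/K1 = 10^-1.97 = 0.010715, K2/[H⁺] = 10^-1.39 = 0.040738
α₁ = 1/(1 + 0.010715 + 0.040738) = 1/1.0515 = 0.9511; α₂ = α₁·K2/[H⁺] = 0.03874
α₁ + 2α₂ = 1.0286
CA = 1.0286 × 1.69 = 1.74 mmol/kg

CA = 1.74 mmol/kg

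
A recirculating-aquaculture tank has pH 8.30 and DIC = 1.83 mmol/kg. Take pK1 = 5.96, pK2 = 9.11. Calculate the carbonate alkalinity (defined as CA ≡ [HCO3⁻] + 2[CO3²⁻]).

CA = 2.07 mmol/kg

CA = [HCO3⁻] + 2[CO3²⁻] = (α₁ + 2α₂)·DIC
At pH 8.30: [H⁺]/K1 = 10^-2.34 = 0.0045709, K2/[H⁺] = 10^-0.81 = 0.15488
α₁ = 1/(1 + 0.0045709 + 0.15488) = 1/1.1595 = 0.8625; α₂ = α₁·K2/[H⁺] = 0.1336
α₁ + 2α₂ = 1.1296
CA = 1.1296 × 1.83 = 2.07 mmol/kg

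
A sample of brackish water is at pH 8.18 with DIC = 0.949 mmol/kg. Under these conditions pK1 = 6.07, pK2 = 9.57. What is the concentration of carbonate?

α₂ = 1 / (1 + [H⁺]/K2 + [H⁺]²/(K1K2)) = 1 / (1 + 10^+1.39 + 10^-0.72)
   = 1 / (1 + 24.547 + 0.19055) = 1/25.738 = 0.03885
[CO3²⁻] = α₂ × DIC = 0.03885 × 0.949 = 0.0369 mmol/kg

[CO3²⁻] = 0.0369 mmol/kg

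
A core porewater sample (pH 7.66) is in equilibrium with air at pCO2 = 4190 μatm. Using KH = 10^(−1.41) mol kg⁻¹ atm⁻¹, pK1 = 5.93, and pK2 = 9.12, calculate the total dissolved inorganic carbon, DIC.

[CO2*] = KH · pCO2 = 10^(−1.41) × 4190×10^-6 = 1.630×10^-4 mol/kg
α₀ = 1/(1 + K1/[H⁺] + K1K2/[H⁺]²) = 1/(1 + 10^+1.73 + 10^+0.27) = 0.01768
DIC = [CO2*]/α₀ = 1.630×10^-4 / 0.01768 = 9.22 mmol/kg

DIC = 9.22 mmol/kg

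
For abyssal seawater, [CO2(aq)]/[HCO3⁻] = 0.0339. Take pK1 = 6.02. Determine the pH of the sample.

From K1 = [H⁺][HCO3⁻]/[CO2(aq)]:  pH = pK1 − log₁₀([CO2(aq)]/[HCO3⁻])
log₁₀(0.0339) = -1.470
pH = 6.02 − (-1.470) = 7.49

pH = 7.49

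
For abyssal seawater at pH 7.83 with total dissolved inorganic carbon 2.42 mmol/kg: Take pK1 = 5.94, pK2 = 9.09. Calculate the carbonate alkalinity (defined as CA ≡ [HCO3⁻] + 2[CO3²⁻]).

CA = 2.52 mmol/kg

CA = [HCO3⁻] + 2[CO3²⁻] = (α₁ + 2α₂)·DIC
At pH 7.83: [H⁺]/K1 = 10^-1.89 = 0.012882, K2/[H⁺] = 10^-1.26 = 0.054954
α₁ = 1/(1 + 0.012882 + 0.054954) = 1/1.0678 = 0.9365; α₂ = α₁·K2/[H⁺] = 0.05146
α₁ + 2α₂ = 1.0394
CA = 1.0394 × 2.42 = 2.52 mmol/kg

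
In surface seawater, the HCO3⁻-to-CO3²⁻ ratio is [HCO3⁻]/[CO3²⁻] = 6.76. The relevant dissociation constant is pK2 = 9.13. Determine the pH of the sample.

From K2 = [H⁺][CO3²⁻]/[HCO3⁻]:  pH = pK2 − log₁₀([HCO3⁻]/[CO3²⁻])
log₁₀(6.76) = +0.830
pH = 9.13 − (+0.830) = 8.30

pH = 8.30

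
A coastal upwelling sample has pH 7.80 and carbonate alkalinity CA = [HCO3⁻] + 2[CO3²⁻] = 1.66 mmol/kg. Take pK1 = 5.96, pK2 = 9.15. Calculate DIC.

DIC = 1.61 mmol/kg

CA = [HCO3⁻] + 2[CO3²⁻] = (α₁ + 2α₂)·DIC
At pH 7.80: [H⁺]/K1 = 10^-1.84 = 0.014454, K2/[H⁺] = 10^-1.35 = 0.044668
α₁ = 1/(1 + 0.014454 + 0.044668) = 1/1.0591 = 0.9442; α₂ = α₁·K2/[H⁺] = 0.04217
α₁ + 2α₂ = 1.0285
DIC = CA / (α₁ + 2α₂) = 1.66 / 1.0285 = 1.61 mmol/kg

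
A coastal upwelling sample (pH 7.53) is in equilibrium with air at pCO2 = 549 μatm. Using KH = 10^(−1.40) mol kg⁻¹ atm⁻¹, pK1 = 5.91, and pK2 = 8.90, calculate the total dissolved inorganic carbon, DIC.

DIC = 0.972 mmol/kg

[CO2*] = KH · pCO2 = 10^(−1.40) × 549×10^-6 = 2.186×10^-5 mol/kg
α₀ = 1/(1 + K1/[H⁺] + K1K2/[H⁺]²) = 1/(1 + 10^+1.62 + 10^+0.25) = 0.02249
DIC = [CO2*]/α₀ = 2.186×10^-5 / 0.02249 = 0.972 mmol/kg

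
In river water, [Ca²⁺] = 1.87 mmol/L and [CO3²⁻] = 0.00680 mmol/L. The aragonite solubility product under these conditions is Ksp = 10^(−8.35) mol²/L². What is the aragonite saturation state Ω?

Ksp = 10^(−8.35) = 4.467×10^-9
Ω = [Ca²⁺][CO3²⁻]/Ksp = (1.87×10^-3)(0.00680×10^-3) / 4.467×10^-9 = 2.85

Ω = 2.85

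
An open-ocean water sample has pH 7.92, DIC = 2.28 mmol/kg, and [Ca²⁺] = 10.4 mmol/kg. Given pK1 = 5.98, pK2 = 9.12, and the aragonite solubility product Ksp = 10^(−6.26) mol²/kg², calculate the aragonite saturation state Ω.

α₂ = 1 / (1 + [H⁺]/K2 + [H⁺]²/(K1K2)) = 1 / (1 + 10^+1.20 + 10^-0.74)
   = 1 / (1 + 15.849 + 0.18197) = 1/17.031 = 0.05872
[CO3²⁻] = α₂ × DIC = 0.05872 × 2.28 = 0.1339 mmol/kg
Ksp = 10^(−6.26) = 5.495×10^-7
Ω = [Ca²⁺][CO3²⁻]/Ksp = (10.4×10^-3)(1.339×10^-4) / 5.495×10^-7 = 2.53

Ω = 2.53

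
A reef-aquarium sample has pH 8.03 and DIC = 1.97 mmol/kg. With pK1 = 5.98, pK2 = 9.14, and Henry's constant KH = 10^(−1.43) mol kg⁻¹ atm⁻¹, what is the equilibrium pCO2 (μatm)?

pCO2 = 435 μatm

α₀ = 1 / (1 + K1/[H⁺] + K1K2/[H⁺]²) = 1 / (1 + 10^+2.05 + 10^+0.94)
   = 1 / (1 + 112.20 + 8.7096) = 1/121.91 = 0.008203
[CO2*] = α₀ × DIC = 0.008203 × 1.97 = 0.01616 mmol/kg = 16.16 μmol/kg
pCO2 = [CO2*]/KH = 1.616×10^-5 / 3.715×10^-2 = 435 μatm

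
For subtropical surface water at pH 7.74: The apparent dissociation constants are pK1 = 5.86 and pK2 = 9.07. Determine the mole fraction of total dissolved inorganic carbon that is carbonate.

α₂ = 1 / (1 + [H⁺]/K2 + [H⁺]²/(K1K2)) = 1 / (1 + 10^+1.33 + 10^-0.55)
   = 1 / (1 + 21.380 + 0.28184) = 1/22.661 = 0.04413

α₂ = 0.0441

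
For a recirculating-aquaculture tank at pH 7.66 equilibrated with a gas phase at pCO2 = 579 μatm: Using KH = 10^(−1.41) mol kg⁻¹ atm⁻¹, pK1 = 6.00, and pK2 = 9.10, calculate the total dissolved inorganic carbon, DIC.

[CO2*] = KH · pCO2 = 10^(−1.41) × 579×10^-6 = 2.253×10^-5 mol/kg
α₀ = 1/(1 + K1/[H⁺] + K1K2/[H⁺]²) = 1/(1 + 10^+1.66 + 10^+0.22) = 0.02067
DIC = [CO2*]/α₀ = 2.253×10^-5 / 0.02067 = 1.09 mmol/kg

DIC = 1.09 mmol/kg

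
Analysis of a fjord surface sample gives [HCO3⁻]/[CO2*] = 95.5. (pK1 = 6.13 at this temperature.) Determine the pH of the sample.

pH = 8.11

From K1 = [H⁺][HCO3⁻]/[CO2*]:  pH = pK1 + log₁₀([HCO3⁻]/[CO2*])
log₁₀(95.5) = +1.980
pH = 6.13 + (+1.980) = 8.11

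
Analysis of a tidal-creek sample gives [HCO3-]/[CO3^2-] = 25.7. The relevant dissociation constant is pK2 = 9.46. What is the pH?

From K2 = [H⁺][CO3^2-]/[HCO3-]:  pH = pK2 − log₁₀([HCO3-]/[CO3^2-])
log₁₀(25.7) = +1.410
pH = 9.46 − (+1.410) = 8.05

pH = 8.05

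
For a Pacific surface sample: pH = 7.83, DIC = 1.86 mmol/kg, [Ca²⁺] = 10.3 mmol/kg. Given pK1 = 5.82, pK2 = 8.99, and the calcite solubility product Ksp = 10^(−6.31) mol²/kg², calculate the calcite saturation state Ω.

Ω = 2.51

α₂ = 1 / (1 + [H⁺]/K2 + [H⁺]²/(K1K2)) = 1 / (1 + 10^+1.16 + 10^-0.85)
   = 1 / (1 + 14.454 + 0.14125) = 1/15.596 = 0.06412
[CO3²⁻] = α₂ × DIC = 0.06412 × 1.86 = 0.1193 mmol/kg
Ksp = 10^(−6.31) = 4.898×10^-7
Ω = [Ca²⁺][CO3²⁻]/Ksp = (10.3×10^-3)(1.193×10^-4) / 4.898×10^-7 = 2.51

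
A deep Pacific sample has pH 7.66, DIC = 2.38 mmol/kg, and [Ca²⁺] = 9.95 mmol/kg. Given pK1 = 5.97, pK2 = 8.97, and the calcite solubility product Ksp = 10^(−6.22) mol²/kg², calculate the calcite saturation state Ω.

α₂ = 1 / (1 + [H⁺]/K2 + [H⁺]²/(K1K2)) = 1 / (1 + 10^+1.31 + 10^-0.38)
   = 1 / (1 + 20.417 + 0.41687) = 1/21.834 = 0.04580
[CO3²⁻] = α₂ × DIC = 0.04580 × 2.38 = 0.1090 mmol/kg
Ksp = 10^(−6.22) = 6.026×10^-7
Ω = [Ca²⁺][CO3²⁻]/Ksp = (9.95×10^-3)(1.090×10^-4) / 6.026×10^-7 = 1.80

Ω = 1.80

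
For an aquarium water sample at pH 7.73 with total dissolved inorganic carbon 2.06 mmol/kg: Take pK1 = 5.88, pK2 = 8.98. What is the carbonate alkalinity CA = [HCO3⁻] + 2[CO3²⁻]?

CA = 2.14 mmol/kg

CA = [HCO3⁻] + 2[CO3²⁻] = (α₁ + 2α₂)·DIC
At pH 7.73: [H⁺]/K1 = 10^-1.85 = 0.014125, K2/[H⁺] = 10^-1.25 = 0.056234
α₁ = 1/(1 + 0.014125 + 0.056234) = 1/1.0704 = 0.9343; α₂ = α₁·K2/[H⁺] = 0.05254
α₁ + 2α₂ = 1.0393
CA = 1.0393 × 2.06 = 2.14 mmol/kg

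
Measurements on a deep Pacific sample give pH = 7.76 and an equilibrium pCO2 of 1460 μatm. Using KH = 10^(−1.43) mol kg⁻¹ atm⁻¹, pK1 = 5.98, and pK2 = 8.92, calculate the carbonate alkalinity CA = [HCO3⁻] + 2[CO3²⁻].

CA = 3.72 mmol/kg

[CO2*] = KH · pCO2 = 10^(−1.43) × 1460×10^-6 = 5.424×10^-5 mol/kg
α₀ = 1/(1 + K1/[H⁺] + K1K2/[H⁺]²) = 1/(1 + 10^+1.78 + 10^+0.62) = 0.01528
DIC = [CO2*]/α₀ = 5.424×10^-5 / 0.01528 = 3.549 mmol/kg
CA = (α₁ + 2α₂)·DIC = (0.9210 + 2×0.06372) × 3.549 = 3.72 mmol/kg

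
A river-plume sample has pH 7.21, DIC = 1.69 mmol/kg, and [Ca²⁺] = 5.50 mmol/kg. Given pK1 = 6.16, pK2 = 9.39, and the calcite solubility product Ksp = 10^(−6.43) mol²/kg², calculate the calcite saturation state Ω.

Ω = 0.151

α₂ = 1 / (1 + [H⁺]/K2 + [H⁺]²/(K1K2)) = 1 / (1 + 10^+2.18 + 10^+1.13)
   = 1 / (1 + 151.36 + 13.490) = 1/165.85 = 0.006030
[CO3²⁻] = α₂ × DIC = 0.006030 × 1.69 = 0.01019 mmol/kg = 10.19 μmol/kg
Ksp = 10^(−6.43) = 3.715×10^-7
Ω = [Ca²⁺][CO3²⁻]/Ksp = (5.50×10^-3)(1.019×10^-5) / 3.715×10^-7 = 0.151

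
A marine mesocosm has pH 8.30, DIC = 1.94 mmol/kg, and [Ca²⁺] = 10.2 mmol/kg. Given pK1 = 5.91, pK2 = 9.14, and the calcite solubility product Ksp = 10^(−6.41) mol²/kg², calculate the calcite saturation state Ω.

α₂ = 1 / (1 + [H⁺]/K2 + [H⁺]²/(K1K2)) = 1 / (1 + 10^+0.84 + 10^-1.55)
   = 1 / (1 + 6.9183 + 0.028184) = 1/7.9465 = 0.1258
[CO3²⁻] = α₂ × DIC = 0.1258 × 1.94 = 0.2441 mmol/kg
Ksp = 10^(−6.41) = 3.890×10^-7
Ω = [Ca²⁺][CO3²⁻]/Ksp = (10.2×10^-3)(2.441×10^-4) / 3.890×10^-7 = 6.40

Ω = 6.40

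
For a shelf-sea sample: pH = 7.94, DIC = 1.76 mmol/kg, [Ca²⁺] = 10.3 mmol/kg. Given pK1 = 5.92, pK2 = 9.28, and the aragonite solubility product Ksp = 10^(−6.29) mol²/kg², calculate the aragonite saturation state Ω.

Ω = 1.53

α₂ = 1 / (1 + [H⁺]/K2 + [H⁺]²/(K1K2)) = 1 / (1 + 10^+1.34 + 10^-0.68)
   = 1 / (1 + 21.878 + 0.20893) = 1/23.087 = 0.04332
[CO3²⁻] = α₂ × DIC = 0.04332 × 1.76 = 0.07623 mmol/kg
Ksp = 10^(−6.29) = 5.129×10^-7
Ω = [Ca²⁺][CO3²⁻]/Ksp = (10.3×10^-3)(7.623×10^-5) / 5.129×10^-7 = 1.53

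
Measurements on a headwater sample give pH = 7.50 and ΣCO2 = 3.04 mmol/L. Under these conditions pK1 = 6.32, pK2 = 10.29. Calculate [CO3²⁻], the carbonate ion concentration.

α₂ = 1 / (1 + [H⁺]/K2 + [H⁺]²/(K1K2)) = 1 / (1 + 10^+2.79 + 10^+1.61)
   = 1 / (1 + 616.60 + 40.738) = 1/658.33 = 0.001519
[CO3²⁻] = α₂ × DIC = 0.001519 × 3.04 = 0.00462 mmol/L = 4.62 μmol/L

[CO3²⁻] = 4.62 μmol/L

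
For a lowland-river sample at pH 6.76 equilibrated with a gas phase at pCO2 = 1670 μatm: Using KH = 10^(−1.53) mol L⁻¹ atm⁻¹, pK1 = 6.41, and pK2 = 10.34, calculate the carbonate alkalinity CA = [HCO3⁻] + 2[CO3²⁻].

[CO2*] = KH · pCO2 = 10^(−1.53) × 1670×10^-6 = 4.929×10^-5 mol/L
α₀ = 1/(1 + K1/[H⁺] + K1K2/[H⁺]²) = 1/(1 + 10^+0.35 + 10^-3.23) = 0.3087
DIC = [CO2*]/α₀ = 4.929×10^-5 / 0.3087 = 0.1597 mmol/L
CA = (α₁ + 2α₂)·DIC = (0.6911 + 2×0.0001818) × 0.1597 = 0.110 mmol/L

CA = 0.110 mmol/L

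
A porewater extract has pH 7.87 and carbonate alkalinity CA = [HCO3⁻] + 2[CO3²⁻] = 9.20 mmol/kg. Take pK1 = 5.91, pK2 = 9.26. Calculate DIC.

CA = [HCO3⁻] + 2[CO3²⁻] = (α₁ + 2α₂)·DIC
At pH 7.87: [H⁺]/K1 = 10^-1.96 = 0.010965, K2/[H⁺] = 10^-1.39 = 0.040738
α₁ = 1/(1 + 0.010965 + 0.040738) = 1/1.0517 = 0.9508; α₂ = α₁·K2/[H⁺] = 0.03874
α₁ + 2α₂ = 1.0283
DIC = CA / (α₁ + 2α₂) = 9.20 / 1.0283 = 8.95 mmol/kg

DIC = 8.95 mmol/kg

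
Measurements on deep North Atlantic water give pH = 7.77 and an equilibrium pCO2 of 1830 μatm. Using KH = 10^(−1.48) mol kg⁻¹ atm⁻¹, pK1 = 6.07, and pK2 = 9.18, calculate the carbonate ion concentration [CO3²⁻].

[CO2*] = KH · pCO2 = 10^(−1.48) × 1830×10^-6 = 6.060×10^-5 mol/kg
α₀ = 1/(1 + K1/[H⁺] + K1K2/[H⁺]²) = 1/(1 + 10^+1.70 + 10^+0.29) = 0.01884
DIC = [CO2*]/α₀ = 6.060×10^-5 / 0.01884 = 3.216 mmol/kg
[CO3²⁻] = α₂·DIC; α₂ = 0.03674, so [CO3²⁻] = 0.03674 × 3.216 = 0.118 mmol/kg

[CO3²⁻] = 0.118 mmol/kg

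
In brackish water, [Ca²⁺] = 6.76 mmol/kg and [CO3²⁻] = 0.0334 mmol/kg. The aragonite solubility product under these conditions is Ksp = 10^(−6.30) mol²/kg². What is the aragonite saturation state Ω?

Ω = 0.450

Ksp = 10^(−6.30) = 5.012×10^-7
Ω = [Ca²⁺][CO3²⁻]/Ksp = (6.76×10^-3)(0.0334×10^-3) / 5.012×10^-7 = 0.450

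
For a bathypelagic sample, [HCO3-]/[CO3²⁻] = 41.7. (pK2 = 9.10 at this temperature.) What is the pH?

From K2 = [H⁺][CO3²⁻]/[HCO3-]:  pH = pK2 − log₁₀([HCO3-]/[CO3²⁻])
log₁₀(41.7) = +1.620
pH = 9.10 − (+1.620) = 7.48

pH = 7.48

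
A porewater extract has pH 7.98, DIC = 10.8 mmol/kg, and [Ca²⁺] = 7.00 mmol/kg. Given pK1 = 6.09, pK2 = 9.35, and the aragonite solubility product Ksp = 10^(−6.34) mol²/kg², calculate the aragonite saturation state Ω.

α₂ = 1 / (1 + [H⁺]/K2 + [H⁺]²/(K1K2)) = 1 / (1 + 10^+1.37 + 10^-0.52)
   = 1 / (1 + 23.442 + 0.30200) = 1/24.744 = 0.04041
[CO3²⁻] = α₂ × DIC = 0.04041 × 10.8 = 0.4365 mmol/kg
Ksp = 10^(−6.34) = 4.571×10^-7
Ω = [Ca²⁺][CO3²⁻]/Ksp = (7.00×10^-3)(4.365×10^-4) / 4.571×10^-7 = 6.68

Ω = 6.68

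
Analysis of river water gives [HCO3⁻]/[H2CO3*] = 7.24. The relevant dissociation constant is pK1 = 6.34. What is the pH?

pH = 7.20

From K1 = [H⁺][HCO3⁻]/[H2CO3*]:  pH = pK1 + log₁₀([HCO3⁻]/[H2CO3*])
log₁₀(7.24) = +0.860
pH = 6.34 + (+0.860) = 7.20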